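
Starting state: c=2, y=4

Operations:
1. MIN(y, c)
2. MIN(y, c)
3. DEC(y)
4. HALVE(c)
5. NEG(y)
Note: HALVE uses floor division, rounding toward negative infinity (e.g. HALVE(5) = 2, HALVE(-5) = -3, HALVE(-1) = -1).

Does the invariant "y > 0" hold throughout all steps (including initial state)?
No, violated after step 5

The invariant is violated after step 5.

State at each step:
Initial: c=2, y=4
After step 1: c=2, y=2
After step 2: c=2, y=2
After step 3: c=2, y=1
After step 4: c=1, y=1
After step 5: c=1, y=-1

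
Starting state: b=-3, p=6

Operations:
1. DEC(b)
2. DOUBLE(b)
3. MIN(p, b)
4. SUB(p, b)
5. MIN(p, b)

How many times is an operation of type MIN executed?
2

Counting MIN operations:
Step 3: MIN(p, b) ← MIN
Step 5: MIN(p, b) ← MIN
Total: 2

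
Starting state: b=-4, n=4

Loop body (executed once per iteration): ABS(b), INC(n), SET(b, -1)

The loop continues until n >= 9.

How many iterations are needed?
5

Tracing iterations:
Initial: b=-4, n=4
After iteration 1: b=-1, n=5
After iteration 2: b=-1, n=6
After iteration 3: b=-1, n=7
After iteration 4: b=-1, n=8
After iteration 5: b=-1, n=9
n >= 9 now holds, so the loop exits after 5 iterations.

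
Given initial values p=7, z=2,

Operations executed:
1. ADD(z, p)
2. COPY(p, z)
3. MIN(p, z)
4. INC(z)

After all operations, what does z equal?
z = 10

Tracing execution:
Step 1: ADD(z, p) → z = 9
Step 2: COPY(p, z) → z = 9
Step 3: MIN(p, z) → z = 9
Step 4: INC(z) → z = 10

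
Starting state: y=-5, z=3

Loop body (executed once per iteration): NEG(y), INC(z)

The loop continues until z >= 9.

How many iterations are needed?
6

Tracing iterations:
Initial: y=-5, z=3
After iteration 1: y=5, z=4
After iteration 2: y=-5, z=5
After iteration 3: y=5, z=6
After iteration 4: y=-5, z=7
After iteration 5: y=5, z=8
After iteration 6: y=-5, z=9
z >= 9 now holds, so the loop exits after 6 iterations.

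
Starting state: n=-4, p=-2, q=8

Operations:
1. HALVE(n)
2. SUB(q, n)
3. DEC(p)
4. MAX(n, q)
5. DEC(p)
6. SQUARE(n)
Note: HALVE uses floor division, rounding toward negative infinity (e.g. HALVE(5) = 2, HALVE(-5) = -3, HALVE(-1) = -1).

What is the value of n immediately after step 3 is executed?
n = -2

Tracing n through execution:
Initial: n = -4
After step 1 (HALVE(n)): n = -2
After step 2 (SUB(q, n)): n = -2
After step 3 (DEC(p)): n = -2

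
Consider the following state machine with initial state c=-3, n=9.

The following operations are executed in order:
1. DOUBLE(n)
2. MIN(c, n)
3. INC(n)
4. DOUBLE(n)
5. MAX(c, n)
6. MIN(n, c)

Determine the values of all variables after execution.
{c: 38, n: 38}

Step-by-step execution:
Initial: c=-3, n=9
After step 1 (DOUBLE(n)): c=-3, n=18
After step 2 (MIN(c, n)): c=-3, n=18
After step 3 (INC(n)): c=-3, n=19
After step 4 (DOUBLE(n)): c=-3, n=38
After step 5 (MAX(c, n)): c=38, n=38
After step 6 (MIN(n, c)): c=38, n=38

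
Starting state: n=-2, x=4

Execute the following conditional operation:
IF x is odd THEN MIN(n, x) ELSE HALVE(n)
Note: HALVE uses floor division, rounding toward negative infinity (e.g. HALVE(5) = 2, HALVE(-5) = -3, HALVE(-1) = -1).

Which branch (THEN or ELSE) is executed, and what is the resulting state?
Branch: ELSE, Final state: n=-1, x=4

Evaluating condition: x is odd
Condition is False, so ELSE branch executes
After HALVE(n): n=-1, x=4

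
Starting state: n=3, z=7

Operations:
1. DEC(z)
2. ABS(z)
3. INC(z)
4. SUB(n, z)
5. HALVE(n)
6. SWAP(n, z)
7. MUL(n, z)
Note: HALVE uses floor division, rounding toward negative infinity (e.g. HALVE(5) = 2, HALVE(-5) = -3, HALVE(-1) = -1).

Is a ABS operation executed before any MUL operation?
Yes

First ABS: step 2
First MUL: step 7
Since 2 < 7, ABS comes first.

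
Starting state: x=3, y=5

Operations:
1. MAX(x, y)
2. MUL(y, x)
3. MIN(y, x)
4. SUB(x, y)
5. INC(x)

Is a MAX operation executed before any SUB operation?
Yes

First MAX: step 1
First SUB: step 4
Since 1 < 4, MAX comes first.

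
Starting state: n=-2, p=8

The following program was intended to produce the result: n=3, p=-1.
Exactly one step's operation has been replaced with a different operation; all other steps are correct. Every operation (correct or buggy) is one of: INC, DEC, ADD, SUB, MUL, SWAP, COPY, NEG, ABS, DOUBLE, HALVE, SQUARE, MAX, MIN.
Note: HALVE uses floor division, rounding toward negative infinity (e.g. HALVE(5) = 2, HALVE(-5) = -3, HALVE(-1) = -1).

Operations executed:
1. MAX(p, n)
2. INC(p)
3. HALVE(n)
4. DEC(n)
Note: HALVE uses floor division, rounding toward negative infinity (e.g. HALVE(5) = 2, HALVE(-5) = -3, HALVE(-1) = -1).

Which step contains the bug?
Step 1

Trace with buggy code:
Initial: n=-2, p=8
After step 1: n=-2, p=8
After step 2: n=-2, p=9
After step 3: n=-1, p=9
After step 4: n=-2, p=9
Actual final n=-2, p=9 ≠ expected n=3, p=-1.
Step 1 is the only position where a single-operation replacement can produce the expected result.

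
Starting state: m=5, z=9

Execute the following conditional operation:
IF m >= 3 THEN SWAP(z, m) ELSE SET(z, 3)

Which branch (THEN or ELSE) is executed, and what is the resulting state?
Branch: THEN, Final state: m=9, z=5

Evaluating condition: m >= 3
m = 5
Condition is True, so THEN branch executes
After SWAP(z, m): m=9, z=5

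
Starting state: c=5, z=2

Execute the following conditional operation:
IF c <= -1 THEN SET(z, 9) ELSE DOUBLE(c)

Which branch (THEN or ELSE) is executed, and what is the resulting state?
Branch: ELSE, Final state: c=10, z=2

Evaluating condition: c <= -1
c = 5
Condition is False, so ELSE branch executes
After DOUBLE(c): c=10, z=2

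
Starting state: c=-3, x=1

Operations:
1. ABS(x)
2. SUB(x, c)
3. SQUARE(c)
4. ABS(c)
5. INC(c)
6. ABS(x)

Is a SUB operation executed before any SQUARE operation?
Yes

First SUB: step 2
First SQUARE: step 3
Since 2 < 3, SUB comes first.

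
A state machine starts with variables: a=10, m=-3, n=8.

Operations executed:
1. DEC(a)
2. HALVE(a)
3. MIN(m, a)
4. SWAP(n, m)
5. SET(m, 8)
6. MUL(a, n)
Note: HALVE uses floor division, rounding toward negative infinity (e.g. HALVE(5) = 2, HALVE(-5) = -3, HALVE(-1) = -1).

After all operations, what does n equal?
n = -3

Tracing execution:
Step 1: DEC(a) → n = 8
Step 2: HALVE(a) → n = 8
Step 3: MIN(m, a) → n = 8
Step 4: SWAP(n, m) → n = -3
Step 5: SET(m, 8) → n = -3
Step 6: MUL(a, n) → n = -3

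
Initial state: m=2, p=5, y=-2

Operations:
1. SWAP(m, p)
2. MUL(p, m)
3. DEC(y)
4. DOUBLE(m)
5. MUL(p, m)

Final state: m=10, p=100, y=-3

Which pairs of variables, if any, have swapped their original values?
None

Comparing initial and final values:
p: 5 → 100
y: -2 → -3
m: 2 → 10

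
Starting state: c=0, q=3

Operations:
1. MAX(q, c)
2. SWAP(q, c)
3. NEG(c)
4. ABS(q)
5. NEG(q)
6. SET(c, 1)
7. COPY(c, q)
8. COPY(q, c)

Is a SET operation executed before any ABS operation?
No

First SET: step 6
First ABS: step 4
Since 6 > 4, ABS comes first.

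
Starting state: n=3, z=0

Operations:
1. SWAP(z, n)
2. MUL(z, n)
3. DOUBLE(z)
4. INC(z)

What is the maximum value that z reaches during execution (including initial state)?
3

Values of z at each step:
Initial: z = 0
After step 1: z = 3 ← maximum
After step 2: z = 0
After step 3: z = 0
After step 4: z = 1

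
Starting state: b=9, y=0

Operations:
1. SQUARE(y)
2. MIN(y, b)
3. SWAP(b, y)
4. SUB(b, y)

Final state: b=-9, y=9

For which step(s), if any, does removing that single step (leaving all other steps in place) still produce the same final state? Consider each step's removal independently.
Step(s) 1, 2

Testing removal of each single step:
Without step 1: final = b=-9, y=9 (same)
Without step 2: final = b=-9, y=9 (same)
Without step 3: final = b=9, y=0 (different)
Without step 4: final = b=0, y=9 (different)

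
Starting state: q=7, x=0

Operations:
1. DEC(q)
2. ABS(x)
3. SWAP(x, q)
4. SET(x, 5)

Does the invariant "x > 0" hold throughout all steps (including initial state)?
No, violated at the initial state

The invariant is violated at the initial state (step 0).

State at each step:
Initial: q=7, x=0
After step 1: q=6, x=0
After step 2: q=6, x=0
After step 3: q=0, x=6
After step 4: q=0, x=5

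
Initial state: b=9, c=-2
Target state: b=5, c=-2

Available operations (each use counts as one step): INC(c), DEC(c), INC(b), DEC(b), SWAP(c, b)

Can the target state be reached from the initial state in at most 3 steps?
No

The target state cannot be reached within 3 steps.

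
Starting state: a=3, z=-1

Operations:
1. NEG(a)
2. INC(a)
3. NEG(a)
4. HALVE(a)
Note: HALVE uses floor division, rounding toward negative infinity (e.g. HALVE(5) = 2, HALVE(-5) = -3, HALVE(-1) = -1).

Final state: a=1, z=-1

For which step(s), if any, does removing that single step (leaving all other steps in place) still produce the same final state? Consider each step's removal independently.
Step(s) 2

Testing removal of each single step:
Without step 1: final = a=-2, z=-1 (different)
Without step 2: final = a=1, z=-1 (same)
Without step 3: final = a=-1, z=-1 (different)
Without step 4: final = a=2, z=-1 (different)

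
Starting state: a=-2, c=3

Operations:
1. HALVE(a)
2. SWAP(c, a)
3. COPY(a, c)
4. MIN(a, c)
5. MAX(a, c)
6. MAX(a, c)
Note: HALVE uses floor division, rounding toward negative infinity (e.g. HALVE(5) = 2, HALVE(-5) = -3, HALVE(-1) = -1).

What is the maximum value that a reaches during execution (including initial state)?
3

Values of a at each step:
Initial: a = -2
After step 1: a = -1
After step 2: a = 3 ← maximum
After step 3: a = -1
After step 4: a = -1
After step 5: a = -1
After step 6: a = -1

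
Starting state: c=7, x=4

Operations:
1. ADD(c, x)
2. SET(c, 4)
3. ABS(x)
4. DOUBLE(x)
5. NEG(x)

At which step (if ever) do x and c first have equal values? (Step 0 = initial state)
Step 2

x and c first become equal after step 2.

Comparing values at each step:
Initial: x=4, c=7
After step 1: x=4, c=11
After step 2: x=4, c=4 ← equal!
After step 3: x=4, c=4 ← equal!
After step 4: x=8, c=4
After step 5: x=-8, c=4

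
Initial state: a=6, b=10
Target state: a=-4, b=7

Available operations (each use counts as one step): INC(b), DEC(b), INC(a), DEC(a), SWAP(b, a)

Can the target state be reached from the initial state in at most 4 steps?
No

The target state cannot be reached within 4 steps.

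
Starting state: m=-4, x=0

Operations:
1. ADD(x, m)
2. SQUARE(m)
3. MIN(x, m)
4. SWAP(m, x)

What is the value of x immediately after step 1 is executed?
x = -4

Tracing x through execution:
Initial: x = 0
After step 1 (ADD(x, m)): x = -4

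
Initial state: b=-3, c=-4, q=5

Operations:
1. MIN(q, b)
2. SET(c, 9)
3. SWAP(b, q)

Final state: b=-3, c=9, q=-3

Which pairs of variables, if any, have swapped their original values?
None

Comparing initial and final values:
q: 5 → -3
c: -4 → 9
b: -3 → -3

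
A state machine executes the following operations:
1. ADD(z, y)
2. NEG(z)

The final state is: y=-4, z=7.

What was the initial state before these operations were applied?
y=-4, z=-3

Working backwards:
Final state: y=-4, z=7
Before step 2 (NEG(z)): y=-4, z=-7
Before step 1 (ADD(z, y)): y=-4, z=-3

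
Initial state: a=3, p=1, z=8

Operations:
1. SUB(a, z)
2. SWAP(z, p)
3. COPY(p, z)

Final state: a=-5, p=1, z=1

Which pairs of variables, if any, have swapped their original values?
None

Comparing initial and final values:
z: 8 → 1
a: 3 → -5
p: 1 → 1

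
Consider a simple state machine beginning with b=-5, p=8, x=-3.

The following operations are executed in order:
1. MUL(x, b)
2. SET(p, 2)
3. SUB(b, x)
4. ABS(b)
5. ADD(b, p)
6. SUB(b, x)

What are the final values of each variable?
{b: 7, p: 2, x: 15}

Step-by-step execution:
Initial: b=-5, p=8, x=-3
After step 1 (MUL(x, b)): b=-5, p=8, x=15
After step 2 (SET(p, 2)): b=-5, p=2, x=15
After step 3 (SUB(b, x)): b=-20, p=2, x=15
After step 4 (ABS(b)): b=20, p=2, x=15
After step 5 (ADD(b, p)): b=22, p=2, x=15
After step 6 (SUB(b, x)): b=7, p=2, x=15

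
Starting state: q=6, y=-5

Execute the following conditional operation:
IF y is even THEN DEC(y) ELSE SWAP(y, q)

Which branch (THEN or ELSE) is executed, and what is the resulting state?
Branch: ELSE, Final state: q=-5, y=6

Evaluating condition: y is even
Condition is False, so ELSE branch executes
After SWAP(y, q): q=-5, y=6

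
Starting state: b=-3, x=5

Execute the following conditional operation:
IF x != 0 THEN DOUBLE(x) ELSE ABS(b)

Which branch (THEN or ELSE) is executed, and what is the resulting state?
Branch: THEN, Final state: b=-3, x=10

Evaluating condition: x != 0
x = 5
Condition is True, so THEN branch executes
After DOUBLE(x): b=-3, x=10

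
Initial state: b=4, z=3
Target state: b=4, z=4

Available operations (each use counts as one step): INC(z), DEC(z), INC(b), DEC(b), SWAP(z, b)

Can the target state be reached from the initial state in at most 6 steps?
Yes

Path (1 step): INC(z)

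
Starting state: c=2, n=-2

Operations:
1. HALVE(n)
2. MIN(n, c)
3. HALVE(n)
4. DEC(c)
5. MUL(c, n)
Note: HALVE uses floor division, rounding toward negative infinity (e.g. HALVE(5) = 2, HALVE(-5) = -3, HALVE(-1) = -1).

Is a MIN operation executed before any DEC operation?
Yes

First MIN: step 2
First DEC: step 4
Since 2 < 4, MIN comes first.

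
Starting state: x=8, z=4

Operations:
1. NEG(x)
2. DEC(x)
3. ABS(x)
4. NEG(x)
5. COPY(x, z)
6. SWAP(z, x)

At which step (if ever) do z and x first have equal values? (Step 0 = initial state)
Step 5

z and x first become equal after step 5.

Comparing values at each step:
Initial: z=4, x=8
After step 1: z=4, x=-8
After step 2: z=4, x=-9
After step 3: z=4, x=9
After step 4: z=4, x=-9
After step 5: z=4, x=4 ← equal!
After step 6: z=4, x=4 ← equal!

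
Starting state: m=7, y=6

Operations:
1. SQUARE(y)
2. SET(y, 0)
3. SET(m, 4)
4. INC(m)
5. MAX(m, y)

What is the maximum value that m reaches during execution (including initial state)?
7

Values of m at each step:
Initial: m = 7 ← maximum
After step 1: m = 7
After step 2: m = 7
After step 3: m = 4
After step 4: m = 5
After step 5: m = 5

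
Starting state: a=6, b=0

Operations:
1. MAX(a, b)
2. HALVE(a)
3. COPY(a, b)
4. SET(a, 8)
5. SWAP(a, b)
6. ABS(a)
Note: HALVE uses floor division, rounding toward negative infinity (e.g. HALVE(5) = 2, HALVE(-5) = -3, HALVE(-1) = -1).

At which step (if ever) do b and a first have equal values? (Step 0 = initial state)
Step 3

b and a first become equal after step 3.

Comparing values at each step:
Initial: b=0, a=6
After step 1: b=0, a=6
After step 2: b=0, a=3
After step 3: b=0, a=0 ← equal!
After step 4: b=0, a=8
After step 5: b=8, a=0
After step 6: b=8, a=0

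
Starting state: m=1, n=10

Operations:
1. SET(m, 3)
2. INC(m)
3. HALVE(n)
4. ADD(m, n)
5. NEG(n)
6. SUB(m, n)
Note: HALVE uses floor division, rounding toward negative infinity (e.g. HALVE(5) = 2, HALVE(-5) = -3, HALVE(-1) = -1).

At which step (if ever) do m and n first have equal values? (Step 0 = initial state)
Never

m and n never become equal during execution.

Comparing values at each step:
Initial: m=1, n=10
After step 1: m=3, n=10
After step 2: m=4, n=10
After step 3: m=4, n=5
After step 4: m=9, n=5
After step 5: m=9, n=-5
After step 6: m=14, n=-5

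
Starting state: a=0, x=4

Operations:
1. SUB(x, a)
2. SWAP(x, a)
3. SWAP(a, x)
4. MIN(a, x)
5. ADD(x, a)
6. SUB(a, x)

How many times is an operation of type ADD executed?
1

Counting ADD operations:
Step 5: ADD(x, a) ← ADD
Total: 1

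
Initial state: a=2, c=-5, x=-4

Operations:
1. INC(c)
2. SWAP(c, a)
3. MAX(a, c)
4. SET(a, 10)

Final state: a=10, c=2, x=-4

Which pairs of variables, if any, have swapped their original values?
None

Comparing initial and final values:
x: -4 → -4
a: 2 → 10
c: -5 → 2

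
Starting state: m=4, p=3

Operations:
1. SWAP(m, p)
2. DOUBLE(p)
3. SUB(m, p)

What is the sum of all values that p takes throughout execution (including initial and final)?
23

Values of p at each step:
Initial: p = 3
After step 1: p = 4
After step 2: p = 8
After step 3: p = 8
Sum = 3 + 4 + 8 + 8 = 23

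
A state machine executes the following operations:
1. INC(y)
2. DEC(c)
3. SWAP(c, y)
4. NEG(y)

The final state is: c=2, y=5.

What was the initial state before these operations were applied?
c=-4, y=1

Working backwards:
Final state: c=2, y=5
Before step 4 (NEG(y)): c=2, y=-5
Before step 3 (SWAP(c, y)): c=-5, y=2
Before step 2 (DEC(c)): c=-4, y=2
Before step 1 (INC(y)): c=-4, y=1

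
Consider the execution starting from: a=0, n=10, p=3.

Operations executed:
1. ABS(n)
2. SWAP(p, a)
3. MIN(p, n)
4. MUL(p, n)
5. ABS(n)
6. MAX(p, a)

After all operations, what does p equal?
p = 3

Tracing execution:
Step 1: ABS(n) → p = 3
Step 2: SWAP(p, a) → p = 0
Step 3: MIN(p, n) → p = 0
Step 4: MUL(p, n) → p = 0
Step 5: ABS(n) → p = 0
Step 6: MAX(p, a) → p = 3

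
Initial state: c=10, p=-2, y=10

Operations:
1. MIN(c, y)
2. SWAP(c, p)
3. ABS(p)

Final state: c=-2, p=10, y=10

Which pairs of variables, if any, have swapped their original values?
(p, c)

Comparing initial and final values:
p: -2 → 10
c: 10 → -2
y: 10 → 10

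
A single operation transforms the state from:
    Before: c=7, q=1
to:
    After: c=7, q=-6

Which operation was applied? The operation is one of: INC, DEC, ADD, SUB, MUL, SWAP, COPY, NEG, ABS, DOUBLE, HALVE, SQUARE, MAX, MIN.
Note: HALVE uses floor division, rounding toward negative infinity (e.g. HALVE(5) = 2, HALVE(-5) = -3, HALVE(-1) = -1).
SUB(q, c)

Analyzing the change:
Before: c=7, q=1
After: c=7, q=-6
Variable q changed from 1 to -6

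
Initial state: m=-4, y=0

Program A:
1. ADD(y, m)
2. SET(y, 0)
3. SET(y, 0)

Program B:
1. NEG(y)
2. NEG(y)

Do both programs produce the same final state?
Yes

Program A final state: m=-4, y=0
Program B final state: m=-4, y=0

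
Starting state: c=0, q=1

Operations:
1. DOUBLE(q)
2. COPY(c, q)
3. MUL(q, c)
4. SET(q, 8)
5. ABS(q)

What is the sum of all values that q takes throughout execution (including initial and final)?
25

Values of q at each step:
Initial: q = 1
After step 1: q = 2
After step 2: q = 2
After step 3: q = 4
After step 4: q = 8
After step 5: q = 8
Sum = 1 + 2 + 2 + 4 + 8 + 8 = 25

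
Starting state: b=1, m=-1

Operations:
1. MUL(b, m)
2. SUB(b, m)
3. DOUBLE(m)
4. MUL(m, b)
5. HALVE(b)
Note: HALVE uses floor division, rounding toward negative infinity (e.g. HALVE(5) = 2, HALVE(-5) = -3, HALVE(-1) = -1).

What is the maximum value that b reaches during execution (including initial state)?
1

Values of b at each step:
Initial: b = 1 ← maximum
After step 1: b = -1
After step 2: b = 0
After step 3: b = 0
After step 4: b = 0
After step 5: b = 0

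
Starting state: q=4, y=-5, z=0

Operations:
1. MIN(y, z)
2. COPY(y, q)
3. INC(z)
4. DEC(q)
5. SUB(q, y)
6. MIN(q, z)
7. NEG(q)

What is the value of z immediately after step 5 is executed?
z = 1

Tracing z through execution:
Initial: z = 0
After step 1 (MIN(y, z)): z = 0
After step 2 (COPY(y, q)): z = 0
After step 3 (INC(z)): z = 1
After step 4 (DEC(q)): z = 1
After step 5 (SUB(q, y)): z = 1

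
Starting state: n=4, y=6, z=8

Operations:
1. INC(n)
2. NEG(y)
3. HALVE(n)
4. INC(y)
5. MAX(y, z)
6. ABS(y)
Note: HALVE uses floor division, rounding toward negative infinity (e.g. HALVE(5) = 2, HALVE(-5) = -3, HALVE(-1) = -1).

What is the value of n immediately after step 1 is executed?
n = 5

Tracing n through execution:
Initial: n = 4
After step 1 (INC(n)): n = 5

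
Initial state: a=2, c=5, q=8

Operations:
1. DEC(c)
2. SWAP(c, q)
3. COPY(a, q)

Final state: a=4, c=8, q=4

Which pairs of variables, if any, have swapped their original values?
None

Comparing initial and final values:
c: 5 → 8
a: 2 → 4
q: 8 → 4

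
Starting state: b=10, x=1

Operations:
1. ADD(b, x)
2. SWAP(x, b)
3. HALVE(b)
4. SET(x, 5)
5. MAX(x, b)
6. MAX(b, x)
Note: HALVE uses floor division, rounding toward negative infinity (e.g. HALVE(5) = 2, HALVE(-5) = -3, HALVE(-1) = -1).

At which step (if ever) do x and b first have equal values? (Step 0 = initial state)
Step 6

x and b first become equal after step 6.

Comparing values at each step:
Initial: x=1, b=10
After step 1: x=1, b=11
After step 2: x=11, b=1
After step 3: x=11, b=0
After step 4: x=5, b=0
After step 5: x=5, b=0
After step 6: x=5, b=5 ← equal!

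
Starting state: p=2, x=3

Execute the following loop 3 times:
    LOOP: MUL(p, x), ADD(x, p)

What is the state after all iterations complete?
p=3402, x=3465

Iteration trace:
Start: p=2, x=3
After iteration 1: p=6, x=9
After iteration 2: p=54, x=63
After iteration 3: p=3402, x=3465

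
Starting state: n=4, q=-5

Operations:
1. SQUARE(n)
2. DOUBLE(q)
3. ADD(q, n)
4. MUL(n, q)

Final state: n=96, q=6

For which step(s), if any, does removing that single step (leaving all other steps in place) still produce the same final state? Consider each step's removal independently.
None - removing any single step changes the final result

Testing removal of each single step:
Without step 1: final = n=-24, q=-6 (different)
Without step 2: final = n=176, q=11 (different)
Without step 3: final = n=-160, q=-10 (different)
Without step 4: final = n=16, q=6 (different)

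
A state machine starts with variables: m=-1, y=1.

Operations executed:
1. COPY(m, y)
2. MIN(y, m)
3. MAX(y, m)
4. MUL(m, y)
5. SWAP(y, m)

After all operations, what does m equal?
m = 1

Tracing execution:
Step 1: COPY(m, y) → m = 1
Step 2: MIN(y, m) → m = 1
Step 3: MAX(y, m) → m = 1
Step 4: MUL(m, y) → m = 1
Step 5: SWAP(y, m) → m = 1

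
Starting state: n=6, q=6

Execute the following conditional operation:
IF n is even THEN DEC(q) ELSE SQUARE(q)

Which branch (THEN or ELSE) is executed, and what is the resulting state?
Branch: THEN, Final state: n=6, q=5

Evaluating condition: n is even
Condition is True, so THEN branch executes
After DEC(q): n=6, q=5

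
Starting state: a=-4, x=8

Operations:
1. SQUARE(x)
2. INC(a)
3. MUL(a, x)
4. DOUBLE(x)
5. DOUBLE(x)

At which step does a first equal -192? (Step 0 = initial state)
Step 3

Tracing a:
Initial: a = -4
After step 1: a = -4
After step 2: a = -3
After step 3: a = -192 ← first occurrence
After step 4: a = -192
After step 5: a = -192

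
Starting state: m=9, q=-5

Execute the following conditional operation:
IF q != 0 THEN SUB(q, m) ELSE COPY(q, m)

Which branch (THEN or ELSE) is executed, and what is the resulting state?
Branch: THEN, Final state: m=9, q=-14

Evaluating condition: q != 0
q = -5
Condition is True, so THEN branch executes
After SUB(q, m): m=9, q=-14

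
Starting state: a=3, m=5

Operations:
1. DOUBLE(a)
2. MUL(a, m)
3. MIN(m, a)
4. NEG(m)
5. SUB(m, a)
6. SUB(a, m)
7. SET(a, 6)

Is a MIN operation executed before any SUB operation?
Yes

First MIN: step 3
First SUB: step 5
Since 3 < 5, MIN comes first.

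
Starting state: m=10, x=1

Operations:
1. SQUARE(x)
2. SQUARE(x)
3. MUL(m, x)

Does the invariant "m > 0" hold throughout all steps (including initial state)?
Yes

The invariant holds at every step.

State at each step:
Initial: m=10, x=1
After step 1: m=10, x=1
After step 2: m=10, x=1
After step 3: m=10, x=1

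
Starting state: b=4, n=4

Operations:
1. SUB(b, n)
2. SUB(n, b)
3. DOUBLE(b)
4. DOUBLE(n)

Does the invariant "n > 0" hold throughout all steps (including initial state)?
Yes

The invariant holds at every step.

State at each step:
Initial: b=4, n=4
After step 1: b=0, n=4
After step 2: b=0, n=4
After step 3: b=0, n=4
After step 4: b=0, n=8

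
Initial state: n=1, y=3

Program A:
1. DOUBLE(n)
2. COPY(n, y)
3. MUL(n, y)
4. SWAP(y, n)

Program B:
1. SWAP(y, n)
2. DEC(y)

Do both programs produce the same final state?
No

Program A final state: n=3, y=9
Program B final state: n=3, y=0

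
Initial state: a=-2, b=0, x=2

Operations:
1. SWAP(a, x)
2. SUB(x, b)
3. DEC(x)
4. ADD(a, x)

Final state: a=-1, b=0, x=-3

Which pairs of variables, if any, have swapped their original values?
None

Comparing initial and final values:
x: 2 → -3
b: 0 → 0
a: -2 → -1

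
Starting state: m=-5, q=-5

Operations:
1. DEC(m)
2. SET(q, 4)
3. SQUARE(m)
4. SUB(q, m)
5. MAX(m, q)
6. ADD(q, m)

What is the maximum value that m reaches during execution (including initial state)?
36

Values of m at each step:
Initial: m = -5
After step 1: m = -6
After step 2: m = -6
After step 3: m = 36 ← maximum
After step 4: m = 36
After step 5: m = 36
After step 6: m = 36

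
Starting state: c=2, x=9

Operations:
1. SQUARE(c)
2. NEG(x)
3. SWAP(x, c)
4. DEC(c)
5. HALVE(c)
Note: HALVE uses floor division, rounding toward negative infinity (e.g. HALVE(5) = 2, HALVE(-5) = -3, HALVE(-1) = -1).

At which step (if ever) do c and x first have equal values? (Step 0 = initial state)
Never

c and x never become equal during execution.

Comparing values at each step:
Initial: c=2, x=9
After step 1: c=4, x=9
After step 2: c=4, x=-9
After step 3: c=-9, x=4
After step 4: c=-10, x=4
After step 5: c=-5, x=4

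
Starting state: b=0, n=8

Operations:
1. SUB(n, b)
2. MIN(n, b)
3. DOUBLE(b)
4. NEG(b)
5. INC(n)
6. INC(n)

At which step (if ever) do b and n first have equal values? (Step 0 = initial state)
Step 2

b and n first become equal after step 2.

Comparing values at each step:
Initial: b=0, n=8
After step 1: b=0, n=8
After step 2: b=0, n=0 ← equal!
After step 3: b=0, n=0 ← equal!
After step 4: b=0, n=0 ← equal!
After step 5: b=0, n=1
After step 6: b=0, n=2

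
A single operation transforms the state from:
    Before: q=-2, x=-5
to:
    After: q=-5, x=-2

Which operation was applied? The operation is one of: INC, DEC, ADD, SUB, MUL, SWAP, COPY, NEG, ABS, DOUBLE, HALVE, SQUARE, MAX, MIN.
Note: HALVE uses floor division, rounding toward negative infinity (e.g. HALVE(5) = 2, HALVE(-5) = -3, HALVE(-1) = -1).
SWAP(x, q)

Analyzing the change:
Before: q=-2, x=-5
After: q=-5, x=-2
Variable x changed from -5 to -2
Variable q changed from -2 to -5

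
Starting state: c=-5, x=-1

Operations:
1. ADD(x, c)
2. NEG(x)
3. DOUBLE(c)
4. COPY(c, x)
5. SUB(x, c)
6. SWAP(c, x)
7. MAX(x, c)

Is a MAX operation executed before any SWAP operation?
No

First MAX: step 7
First SWAP: step 6
Since 7 > 6, SWAP comes first.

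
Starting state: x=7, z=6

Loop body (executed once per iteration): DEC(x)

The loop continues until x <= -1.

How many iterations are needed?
8

Tracing iterations:
Initial: x=7, z=6
After iteration 1: x=6, z=6
After iteration 2: x=5, z=6
After iteration 3: x=4, z=6
After iteration 4: x=3, z=6
After iteration 5: x=2, z=6
After iteration 6: x=1, z=6
After iteration 7: x=0, z=6
After iteration 8: x=-1, z=6
x <= -1 now holds, so the loop exits after 8 iterations.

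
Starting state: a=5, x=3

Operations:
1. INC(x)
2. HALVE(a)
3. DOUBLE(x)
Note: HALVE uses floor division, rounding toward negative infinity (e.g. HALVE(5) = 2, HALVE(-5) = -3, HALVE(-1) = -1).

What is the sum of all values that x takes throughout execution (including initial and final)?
19

Values of x at each step:
Initial: x = 3
After step 1: x = 4
After step 2: x = 4
After step 3: x = 8
Sum = 3 + 4 + 4 + 8 = 19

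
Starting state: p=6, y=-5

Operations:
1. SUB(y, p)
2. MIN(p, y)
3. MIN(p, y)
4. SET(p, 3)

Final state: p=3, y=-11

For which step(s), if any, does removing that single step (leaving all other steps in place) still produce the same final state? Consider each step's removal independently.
Step(s) 2, 3

Testing removal of each single step:
Without step 1: final = p=3, y=-5 (different)
Without step 2: final = p=3, y=-11 (same)
Without step 3: final = p=3, y=-11 (same)
Without step 4: final = p=-11, y=-11 (different)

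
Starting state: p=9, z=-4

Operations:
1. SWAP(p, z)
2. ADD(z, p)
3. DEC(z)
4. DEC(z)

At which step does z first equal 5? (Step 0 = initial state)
Step 2

Tracing z:
Initial: z = -4
After step 1: z = 9
After step 2: z = 5 ← first occurrence
After step 3: z = 4
After step 4: z = 3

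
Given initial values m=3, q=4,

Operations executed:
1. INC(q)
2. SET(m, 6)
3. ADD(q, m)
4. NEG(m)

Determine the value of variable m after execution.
m = -6

Tracing execution:
Step 1: INC(q) → m = 3
Step 2: SET(m, 6) → m = 6
Step 3: ADD(q, m) → m = 6
Step 4: NEG(m) → m = -6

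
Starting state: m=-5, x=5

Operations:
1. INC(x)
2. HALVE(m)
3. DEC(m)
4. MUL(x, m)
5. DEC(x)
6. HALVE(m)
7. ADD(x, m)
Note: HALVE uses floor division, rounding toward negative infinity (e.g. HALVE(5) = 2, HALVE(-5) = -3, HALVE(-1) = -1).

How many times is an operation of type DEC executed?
2

Counting DEC operations:
Step 3: DEC(m) ← DEC
Step 5: DEC(x) ← DEC
Total: 2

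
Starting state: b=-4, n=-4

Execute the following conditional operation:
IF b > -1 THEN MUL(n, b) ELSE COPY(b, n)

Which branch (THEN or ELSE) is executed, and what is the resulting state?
Branch: ELSE, Final state: b=-4, n=-4

Evaluating condition: b > -1
b = -4
Condition is False, so ELSE branch executes
After COPY(b, n): b=-4, n=-4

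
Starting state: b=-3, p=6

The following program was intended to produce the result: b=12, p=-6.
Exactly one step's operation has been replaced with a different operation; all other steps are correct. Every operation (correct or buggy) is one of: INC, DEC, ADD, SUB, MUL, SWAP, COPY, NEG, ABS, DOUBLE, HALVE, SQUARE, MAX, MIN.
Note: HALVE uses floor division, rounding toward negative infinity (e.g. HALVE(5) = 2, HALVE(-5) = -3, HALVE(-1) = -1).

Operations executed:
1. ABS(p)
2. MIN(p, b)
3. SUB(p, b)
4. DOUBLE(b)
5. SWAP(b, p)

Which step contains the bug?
Step 2

Trace with buggy code:
Initial: b=-3, p=6
After step 1: b=-3, p=6
After step 2: b=-3, p=-3
After step 3: b=-3, p=0
After step 4: b=-6, p=0
After step 5: b=0, p=-6
Actual final b=0, p=-6 ≠ expected b=12, p=-6.
Step 2 is the only position where a single-operation replacement can produce the expected result.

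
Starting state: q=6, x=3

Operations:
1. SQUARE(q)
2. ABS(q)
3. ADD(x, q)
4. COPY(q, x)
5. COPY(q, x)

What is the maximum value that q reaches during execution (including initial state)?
39

Values of q at each step:
Initial: q = 6
After step 1: q = 36
After step 2: q = 36
After step 3: q = 36
After step 4: q = 39 ← maximum
After step 5: q = 39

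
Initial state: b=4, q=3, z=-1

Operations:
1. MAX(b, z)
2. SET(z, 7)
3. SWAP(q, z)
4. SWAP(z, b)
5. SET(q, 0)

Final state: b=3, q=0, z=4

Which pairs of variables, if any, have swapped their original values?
None

Comparing initial and final values:
b: 4 → 3
q: 3 → 0
z: -1 → 4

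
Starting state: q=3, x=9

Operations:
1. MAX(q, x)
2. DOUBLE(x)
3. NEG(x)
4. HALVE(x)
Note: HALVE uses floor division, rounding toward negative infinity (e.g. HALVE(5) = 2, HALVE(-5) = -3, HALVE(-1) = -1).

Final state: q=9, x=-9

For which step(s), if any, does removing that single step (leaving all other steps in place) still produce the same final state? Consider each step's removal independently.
None - removing any single step changes the final result

Testing removal of each single step:
Without step 1: final = q=3, x=-9 (different)
Without step 2: final = q=9, x=-5 (different)
Without step 3: final = q=9, x=9 (different)
Without step 4: final = q=9, x=-18 (different)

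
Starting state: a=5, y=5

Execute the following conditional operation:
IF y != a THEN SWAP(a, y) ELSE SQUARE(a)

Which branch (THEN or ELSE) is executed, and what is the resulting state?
Branch: ELSE, Final state: a=25, y=5

Evaluating condition: y != a
y = 5, a = 5
Condition is False, so ELSE branch executes
After SQUARE(a): a=25, y=5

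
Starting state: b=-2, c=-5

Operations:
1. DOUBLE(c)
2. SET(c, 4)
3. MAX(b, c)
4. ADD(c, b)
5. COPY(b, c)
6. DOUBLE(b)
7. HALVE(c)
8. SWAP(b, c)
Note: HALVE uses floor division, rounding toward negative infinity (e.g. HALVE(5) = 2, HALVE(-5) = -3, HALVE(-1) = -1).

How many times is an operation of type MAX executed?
1

Counting MAX operations:
Step 3: MAX(b, c) ← MAX
Total: 1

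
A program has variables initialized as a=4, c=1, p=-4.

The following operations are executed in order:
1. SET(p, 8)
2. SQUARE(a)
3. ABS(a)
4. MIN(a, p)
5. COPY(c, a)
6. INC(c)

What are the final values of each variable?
{a: 8, c: 9, p: 8}

Step-by-step execution:
Initial: a=4, c=1, p=-4
After step 1 (SET(p, 8)): a=4, c=1, p=8
After step 2 (SQUARE(a)): a=16, c=1, p=8
After step 3 (ABS(a)): a=16, c=1, p=8
After step 4 (MIN(a, p)): a=8, c=1, p=8
After step 5 (COPY(c, a)): a=8, c=8, p=8
After step 6 (INC(c)): a=8, c=9, p=8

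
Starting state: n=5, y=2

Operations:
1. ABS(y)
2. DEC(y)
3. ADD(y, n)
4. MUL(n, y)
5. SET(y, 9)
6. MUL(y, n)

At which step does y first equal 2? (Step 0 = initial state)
Step 0

Tracing y:
Initial: y = 2 ← first occurrence
After step 1: y = 2
After step 2: y = 1
After step 3: y = 6
After step 4: y = 6
After step 5: y = 9
After step 6: y = 270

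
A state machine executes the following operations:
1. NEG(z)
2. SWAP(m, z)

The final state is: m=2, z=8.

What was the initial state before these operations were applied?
m=8, z=-2

Working backwards:
Final state: m=2, z=8
Before step 2 (SWAP(m, z)): m=8, z=2
Before step 1 (NEG(z)): m=8, z=-2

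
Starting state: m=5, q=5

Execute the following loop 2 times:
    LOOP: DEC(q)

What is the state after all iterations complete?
m=5, q=3

Iteration trace:
Start: m=5, q=5
After iteration 1: m=5, q=4
After iteration 2: m=5, q=3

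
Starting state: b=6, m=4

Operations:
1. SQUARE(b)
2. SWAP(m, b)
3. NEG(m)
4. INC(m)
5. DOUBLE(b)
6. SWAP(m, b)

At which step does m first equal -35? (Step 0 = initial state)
Step 4

Tracing m:
Initial: m = 4
After step 1: m = 4
After step 2: m = 36
After step 3: m = -36
After step 4: m = -35 ← first occurrence
After step 5: m = -35
After step 6: m = 8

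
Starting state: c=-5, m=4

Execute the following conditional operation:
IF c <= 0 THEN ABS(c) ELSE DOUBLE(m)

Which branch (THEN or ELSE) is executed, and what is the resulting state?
Branch: THEN, Final state: c=5, m=4

Evaluating condition: c <= 0
c = -5
Condition is True, so THEN branch executes
After ABS(c): c=5, m=4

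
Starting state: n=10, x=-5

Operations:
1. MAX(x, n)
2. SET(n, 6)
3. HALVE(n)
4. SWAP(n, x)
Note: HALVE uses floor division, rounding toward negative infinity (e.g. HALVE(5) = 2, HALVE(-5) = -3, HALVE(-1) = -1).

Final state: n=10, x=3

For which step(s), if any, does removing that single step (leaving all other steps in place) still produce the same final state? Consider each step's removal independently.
None - removing any single step changes the final result

Testing removal of each single step:
Without step 1: final = n=-5, x=3 (different)
Without step 2: final = n=10, x=5 (different)
Without step 3: final = n=10, x=6 (different)
Without step 4: final = n=3, x=10 (different)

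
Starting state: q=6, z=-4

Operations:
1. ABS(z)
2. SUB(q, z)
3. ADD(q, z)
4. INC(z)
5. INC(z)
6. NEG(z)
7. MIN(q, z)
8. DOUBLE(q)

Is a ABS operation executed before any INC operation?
Yes

First ABS: step 1
First INC: step 4
Since 1 < 4, ABS comes first.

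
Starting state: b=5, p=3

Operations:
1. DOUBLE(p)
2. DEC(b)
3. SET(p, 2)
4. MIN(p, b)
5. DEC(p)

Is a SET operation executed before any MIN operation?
Yes

First SET: step 3
First MIN: step 4
Since 3 < 4, SET comes first.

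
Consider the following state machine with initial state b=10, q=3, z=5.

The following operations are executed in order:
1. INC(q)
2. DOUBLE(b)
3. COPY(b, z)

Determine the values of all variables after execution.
{b: 5, q: 4, z: 5}

Step-by-step execution:
Initial: b=10, q=3, z=5
After step 1 (INC(q)): b=10, q=4, z=5
After step 2 (DOUBLE(b)): b=20, q=4, z=5
After step 3 (COPY(b, z)): b=5, q=4, z=5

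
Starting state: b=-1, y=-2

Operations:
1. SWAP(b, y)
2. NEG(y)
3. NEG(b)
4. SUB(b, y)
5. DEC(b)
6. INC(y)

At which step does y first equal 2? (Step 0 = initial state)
Step 6

Tracing y:
Initial: y = -2
After step 1: y = -1
After step 2: y = 1
After step 3: y = 1
After step 4: y = 1
After step 5: y = 1
After step 6: y = 2 ← first occurrence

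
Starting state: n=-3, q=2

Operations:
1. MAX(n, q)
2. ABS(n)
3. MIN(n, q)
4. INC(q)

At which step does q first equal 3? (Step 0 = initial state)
Step 4

Tracing q:
Initial: q = 2
After step 1: q = 2
After step 2: q = 2
After step 3: q = 2
After step 4: q = 3 ← first occurrence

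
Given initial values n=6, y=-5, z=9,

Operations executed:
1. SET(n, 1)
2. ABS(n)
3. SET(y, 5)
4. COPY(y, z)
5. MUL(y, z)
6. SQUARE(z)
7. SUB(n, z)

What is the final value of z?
z = 81

Tracing execution:
Step 1: SET(n, 1) → z = 9
Step 2: ABS(n) → z = 9
Step 3: SET(y, 5) → z = 9
Step 4: COPY(y, z) → z = 9
Step 5: MUL(y, z) → z = 9
Step 6: SQUARE(z) → z = 81
Step 7: SUB(n, z) → z = 81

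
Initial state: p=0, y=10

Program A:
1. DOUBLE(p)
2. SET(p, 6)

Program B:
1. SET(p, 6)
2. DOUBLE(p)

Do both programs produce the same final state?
No

Program A final state: p=6, y=10
Program B final state: p=12, y=10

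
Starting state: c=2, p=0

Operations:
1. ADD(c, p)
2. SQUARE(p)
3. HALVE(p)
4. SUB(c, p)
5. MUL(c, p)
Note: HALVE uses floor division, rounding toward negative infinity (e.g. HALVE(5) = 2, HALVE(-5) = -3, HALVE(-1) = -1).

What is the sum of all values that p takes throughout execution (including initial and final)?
0

Values of p at each step:
Initial: p = 0
After step 1: p = 0
After step 2: p = 0
After step 3: p = 0
After step 4: p = 0
After step 5: p = 0
Sum = 0 + 0 + 0 + 0 + 0 + 0 = 0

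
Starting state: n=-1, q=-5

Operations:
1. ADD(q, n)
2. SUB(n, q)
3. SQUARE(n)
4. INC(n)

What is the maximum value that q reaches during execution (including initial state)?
-5

Values of q at each step:
Initial: q = -5 ← maximum
After step 1: q = -6
After step 2: q = -6
After step 3: q = -6
After step 4: q = -6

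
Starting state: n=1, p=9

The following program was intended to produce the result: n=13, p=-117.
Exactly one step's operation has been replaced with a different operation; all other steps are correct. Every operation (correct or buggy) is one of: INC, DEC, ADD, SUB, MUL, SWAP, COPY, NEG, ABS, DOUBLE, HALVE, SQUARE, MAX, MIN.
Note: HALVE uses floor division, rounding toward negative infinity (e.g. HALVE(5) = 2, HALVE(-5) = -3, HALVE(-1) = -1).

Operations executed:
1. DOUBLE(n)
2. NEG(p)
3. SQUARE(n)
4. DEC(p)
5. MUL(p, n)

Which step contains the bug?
Step 4

Trace with buggy code:
Initial: n=1, p=9
After step 1: n=2, p=9
After step 2: n=2, p=-9
After step 3: n=4, p=-9
After step 4: n=4, p=-10
After step 5: n=4, p=-40
Actual final n=4, p=-40 ≠ expected n=13, p=-117.
Step 4 is the only position where a single-operation replacement can produce the expected result.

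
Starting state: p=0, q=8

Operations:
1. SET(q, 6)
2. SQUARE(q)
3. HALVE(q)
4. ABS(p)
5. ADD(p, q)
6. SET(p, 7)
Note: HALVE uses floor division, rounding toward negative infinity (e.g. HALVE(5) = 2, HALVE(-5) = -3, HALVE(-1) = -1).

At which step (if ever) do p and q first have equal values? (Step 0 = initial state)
Step 5

p and q first become equal after step 5.

Comparing values at each step:
Initial: p=0, q=8
After step 1: p=0, q=6
After step 2: p=0, q=36
After step 3: p=0, q=18
After step 4: p=0, q=18
After step 5: p=18, q=18 ← equal!
After step 6: p=7, q=18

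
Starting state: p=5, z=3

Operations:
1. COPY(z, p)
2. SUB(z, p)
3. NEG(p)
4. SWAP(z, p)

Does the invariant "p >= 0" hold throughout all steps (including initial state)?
No, violated after step 3

The invariant is violated after step 3.

State at each step:
Initial: p=5, z=3
After step 1: p=5, z=5
After step 2: p=5, z=0
After step 3: p=-5, z=0
After step 4: p=0, z=-5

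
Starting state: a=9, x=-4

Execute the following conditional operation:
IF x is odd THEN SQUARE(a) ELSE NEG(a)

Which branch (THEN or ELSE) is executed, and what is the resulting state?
Branch: ELSE, Final state: a=-9, x=-4

Evaluating condition: x is odd
Condition is False, so ELSE branch executes
After NEG(a): a=-9, x=-4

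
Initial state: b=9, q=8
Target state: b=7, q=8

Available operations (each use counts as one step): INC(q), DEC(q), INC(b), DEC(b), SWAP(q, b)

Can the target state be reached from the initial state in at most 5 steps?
Yes

Path (2 steps): DEC(b) → DEC(b)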